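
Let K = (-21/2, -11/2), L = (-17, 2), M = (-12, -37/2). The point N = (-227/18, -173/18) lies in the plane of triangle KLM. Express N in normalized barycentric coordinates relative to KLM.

Signed area of the reference triangle: [KLM] = ½·((-21/2)·(2−(-37/2)) + (-17)·(-37/2−(-11/2)) + (-12)·(-11/2−2)) = ½·(-861/4 + 221 + 90) = 383/8.
[NLM] = ½·((-227/18)·(2−(-37/2)) + (-17)·(-37/2−(-173/18)) + (-12)·(-173/18−2)) = ½·(-9307/36 + 1360/9 + 418/3) = 383/24, so the K-coordinate is (383/24)/(383/8) = 1/3.
[KNM] = ½·((-21/2)·(-173/18−(-37/2)) + (-227/18)·(-37/2−(-11/2)) + (-12)·(-11/2−(-173/18))) = ½·(-280/3 + 2951/18 − 148/3) = 383/36, so the L-coordinate is 2/9.
[KLN] = ½·((-21/2)·(2−(-173/18)) + (-17)·(-173/18−(-11/2)) + (-227/18)·(-11/2−2)) = ½·(-1463/12 + 629/9 + 1135/12) = 383/18, so the M-coordinate is 4/9.

(1/3, 2/9, 4/9)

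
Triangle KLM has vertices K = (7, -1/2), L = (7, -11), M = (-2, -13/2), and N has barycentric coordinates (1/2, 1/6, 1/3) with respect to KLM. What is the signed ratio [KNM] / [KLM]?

The signed ratio [KNM]/[KLM] equals the barycentric coordinate of N at vertex L, which is 1/6.

1/6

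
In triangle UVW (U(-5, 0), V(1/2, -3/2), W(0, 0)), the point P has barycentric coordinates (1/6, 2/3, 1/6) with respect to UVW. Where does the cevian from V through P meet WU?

(-5/2, 0)

Line VP meets WU where the V-coordinate vanishes; zeroing P's V-weight and renormalizing leaves W, U-weights 1/6 : 1/6 → (1/2, 1/2).
So Q = (1/2)·W + (1/2)·U = (-5/2, 0).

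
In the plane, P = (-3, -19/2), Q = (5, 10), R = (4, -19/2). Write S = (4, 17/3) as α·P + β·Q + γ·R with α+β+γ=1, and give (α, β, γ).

Signed area of the reference triangle: [PQR] = ½·((-3)·(10−(-19/2)) + 5·(-19/2−(-19/2)) + 4·(-19/2−10)) = ½·(-117/2 + 0 − 78) = -273/4.
[SQR] = ½·(4·(10−(-19/2)) + 5·(-19/2−(17/3)) + 4·(17/3−10)) = ½·(78 − 455/6 − 52/3) = -91/12, so the P-coordinate is (-91/12)/(-273/4) = 1/9.
[PSR] = ½·((-3)·(17/3−(-19/2)) + 4·(-19/2−(-19/2)) + 4·(-19/2−(17/3))) = ½·(-91/2 + 0 − 182/3) = -637/12, so the Q-coordinate is 7/9.
[PQS] = ½·((-3)·(10−(17/3)) + 5·(17/3−(-19/2)) + 4·(-19/2−10)) = ½·(-13 + 455/6 − 78) = -91/12, so the R-coordinate is 1/9.
Check: 1/9 + 7/9 + 1/9 = 1.

(1/9, 7/9, 1/9)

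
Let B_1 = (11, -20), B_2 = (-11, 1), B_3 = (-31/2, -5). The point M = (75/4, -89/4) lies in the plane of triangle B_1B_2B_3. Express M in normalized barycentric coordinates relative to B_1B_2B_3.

(5/4, 1/4, -1/2)

Signed area of the reference triangle: [B_1B_2B_3] = ½·(11·(1−(-5)) + (-11)·(-5−(-20)) + (-31/2)·(-20−1)) = ½·(66 − 165 + 651/2) = 453/4.
[MB_2B_3] = ½·((75/4)·(1−(-5)) + (-11)·(-5−(-89/4)) + (-31/2)·(-89/4−1)) = ½·(225/2 − 759/4 + 2883/8) = 2265/16, so the B_1-coordinate is (2265/16)/(453/4) = 5/4.
[B_1MB_3] = ½·(11·(-89/4−(-5)) + (75/4)·(-5−(-20)) + (-31/2)·(-20−(-89/4))) = ½·(-759/4 + 1125/4 − 279/8) = 453/16, so the B_2-coordinate is 1/4.
[B_1B_2M] = ½·(11·(1−(-89/4)) + (-11)·(-89/4−(-20)) + (75/4)·(-20−1)) = ½·(1023/4 + 99/4 − 1575/4) = -453/8, so the B_3-coordinate is -1/2.
Check: 5/4 + 1/4 − 1/2 = 1.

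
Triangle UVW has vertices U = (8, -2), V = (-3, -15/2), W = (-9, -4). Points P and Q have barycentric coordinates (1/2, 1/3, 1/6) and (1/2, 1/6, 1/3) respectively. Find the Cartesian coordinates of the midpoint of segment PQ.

Barycentric coordinates of the midpoint are the average: (1/2, 1/4, 1/4).
Converting: (1/2)·U + (1/4)·V + (1/4)·W = (1, -31/8).

(1, -31/8)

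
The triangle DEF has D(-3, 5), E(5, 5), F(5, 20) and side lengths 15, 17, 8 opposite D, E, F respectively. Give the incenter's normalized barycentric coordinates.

(3/8, 17/40, 1/5)

The incenter has barycentric coordinates proportional to the opposite side lengths: (15 : 17 : 8).
Normalizing by 15+17+8 = 40 gives (3/8, 17/40, 1/5).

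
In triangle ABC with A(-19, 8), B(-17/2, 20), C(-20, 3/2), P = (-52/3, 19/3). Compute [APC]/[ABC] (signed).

[ABC] = ½·((-19)·(20−(3/2)) + (-17/2)·(3/2−8) + (-20)·(8−20)) = ½·(-703/2 + 221/4 + 240) = -225/8.
[APC] = ½·((-19)·(19/3−(3/2)) + (-52/3)·(3/2−8) + (-20)·(8−(19/3))) = ½·(-551/6 + 338/3 − 100/3) = -25/4, so the ratio is (-25/4)/(-225/8) = 2/9.

2/9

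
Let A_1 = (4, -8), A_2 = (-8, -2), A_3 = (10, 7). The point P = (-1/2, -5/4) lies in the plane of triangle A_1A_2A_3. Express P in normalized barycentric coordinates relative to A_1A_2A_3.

Signed area of the reference triangle: [A_1A_2A_3] = ½·(4·(-2−7) + (-8)·(7−(-8)) + 10·(-8−(-2))) = ½·(-36 − 120 − 60) = -108.
[PA_2A_3] = ½·((-1/2)·(-2−7) + (-8)·(7−(-5/4)) + 10·(-5/4−(-2))) = ½·(9/2 − 66 + 15/2) = -27, so the A_1-coordinate is (-27)/(-108) = 1/4.
[A_1PA_3] = ½·(4·(-5/4−7) + (-1/2)·(7−(-8)) + 10·(-8−(-5/4))) = ½·(-33 − 15/2 − 135/2) = -54, so the A_2-coordinate is 1/2.
[A_1A_2P] = ½·(4·(-2−(-5/4)) + (-8)·(-5/4−(-8)) + (-1/2)·(-8−(-2))) = ½·(-3 − 54 + 3) = -27, so the A_3-coordinate is 1/4.
Check: 1/4 + 1/2 + 1/4 = 1.

(1/4, 1/2, 1/4)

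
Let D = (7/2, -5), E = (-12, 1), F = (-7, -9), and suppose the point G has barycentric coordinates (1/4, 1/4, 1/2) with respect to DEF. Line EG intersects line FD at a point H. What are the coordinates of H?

Line EG meets FD where the E-coordinate vanishes; zeroing G's E-weight and renormalizing leaves F, D-weights 1/2 : 1/4 → (2/3, 1/3).
So H = (2/3)·F + (1/3)·D = (-7/2, -23/3).

(-7/2, -23/3)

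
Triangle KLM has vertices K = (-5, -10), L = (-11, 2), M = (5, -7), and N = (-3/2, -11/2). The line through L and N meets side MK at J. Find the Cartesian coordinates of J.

(5/3, -8)

Barycentric coordinates of N with respect to KLM: (1/4, 1/4, 1/2).
On side MK the L-coordinate is zero; dropping N's L-weight 1/4 and renormalizing the remaining 1/2 : 1/4 gives weights 2/3, 1/3 on M, K.
J = (2/3)·(5, -7) + (1/3)·(-5, -10) = (5/3, -8).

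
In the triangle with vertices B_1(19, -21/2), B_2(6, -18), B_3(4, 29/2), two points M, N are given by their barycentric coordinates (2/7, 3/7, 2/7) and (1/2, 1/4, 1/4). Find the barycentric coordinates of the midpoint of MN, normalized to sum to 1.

(11/28, 19/56, 15/56)

Since both coordinate triples sum to 1, the midpoint's barycentrics are the componentwise average.
(2/7+1/2)/2 = 11/28; similarly 19/56 and 15/56.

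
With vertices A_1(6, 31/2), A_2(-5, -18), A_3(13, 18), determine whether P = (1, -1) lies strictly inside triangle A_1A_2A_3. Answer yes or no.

Barycentric coordinates of P: (10/23, 103/207, 14/207).
The three coordinates are positive, positive, positive; a point is interior exactly when all three are positive.

yes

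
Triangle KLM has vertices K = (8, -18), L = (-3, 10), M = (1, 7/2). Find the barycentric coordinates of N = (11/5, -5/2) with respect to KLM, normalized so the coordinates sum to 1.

(2/5, 2/5, 1/5)

Signed area of the reference triangle: [KLM] = ½·(8·(10−(7/2)) + (-3)·(7/2−(-18)) + 1·(-18−10)) = ½·(52 − 129/2 − 28) = -81/4.
[NLM] = ½·((11/5)·(10−(7/2)) + (-3)·(7/2−(-5/2)) + 1·(-5/2−10)) = ½·(143/10 − 18 − 25/2) = -81/10, so the K-coordinate is (-81/10)/(-81/4) = 2/5.
[KNM] = ½·(8·(-5/2−(7/2)) + (11/5)·(7/2−(-18)) + 1·(-18−(-5/2))) = ½·(-48 + 473/10 − 31/2) = -81/10, so the L-coordinate is 2/5.
[KLN] = ½·(8·(10−(-5/2)) + (-3)·(-5/2−(-18)) + (11/5)·(-18−10)) = ½·(100 − 93/2 − 308/5) = -81/20, so the M-coordinate is 1/5.
Check: 2/5 + 2/5 + 1/5 = 1.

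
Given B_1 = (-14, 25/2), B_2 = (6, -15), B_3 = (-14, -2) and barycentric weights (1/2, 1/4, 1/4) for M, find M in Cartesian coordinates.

(-9, 2)

M = (1/2)·B_1 + (1/4)·B_2 + (1/4)·B_3.
x-coordinate: (1/2)·(-14) + (1/4)·6 + (1/4)·(-14) = -9.
y-coordinate: (1/2)·(25/2) + (1/4)·(-15) + (1/4)·(-2) = 2.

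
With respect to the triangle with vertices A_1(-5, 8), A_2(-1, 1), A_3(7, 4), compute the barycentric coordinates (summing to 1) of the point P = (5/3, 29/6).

Signed area of the reference triangle: [A_1A_2A_3] = ½·((-5)·(1−4) + (-1)·(4−8) + 7·(8−1)) = ½·(15 + 4 + 49) = 34.
[PA_2A_3] = ½·((5/3)·(1−4) + (-1)·(4−(29/6)) + 7·(29/6−1)) = ½·(-5 + 5/6 + 161/6) = 34/3, so the A_1-coordinate is (34/3)/34 = 1/3.
[A_1PA_3] = ½·((-5)·(29/6−4) + (5/3)·(4−8) + 7·(8−(29/6))) = ½·(-25/6 − 20/3 + 133/6) = 17/3, so the A_2-coordinate is 1/6.
[A_1A_2P] = ½·((-5)·(1−(29/6)) + (-1)·(29/6−8) + (5/3)·(8−1)) = ½·(115/6 + 19/6 + 35/3) = 17, so the A_3-coordinate is 1/2.
Check: 1/3 + 1/6 + 1/2 = 1.

(1/3, 1/6, 1/2)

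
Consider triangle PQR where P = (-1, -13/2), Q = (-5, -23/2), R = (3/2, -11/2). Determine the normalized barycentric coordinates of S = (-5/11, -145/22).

(6/11, 1/11, 4/11)

Signed area of the reference triangle: [PQR] = ½·((-1)·(-23/2−(-11/2)) + (-5)·(-11/2−(-13/2)) + (3/2)·(-13/2−(-23/2))) = ½·(6 − 5 + 15/2) = 17/4.
[SQR] = ½·((-5/11)·(-23/2−(-11/2)) + (-5)·(-11/2−(-145/22)) + (3/2)·(-145/22−(-23/2))) = ½·(30/11 − 60/11 + 81/11) = 51/22, so the P-coordinate is (51/22)/(17/4) = 6/11.
[PSR] = ½·((-1)·(-145/22−(-11/2)) + (-5/11)·(-11/2−(-13/2)) + (3/2)·(-13/2−(-145/22))) = ½·(12/11 − 5/11 + 3/22) = 17/44, so the Q-coordinate is 1/11.
[PQS] = ½·((-1)·(-23/2−(-145/22)) + (-5)·(-145/22−(-13/2)) + (-5/11)·(-13/2−(-23/2))) = ½·(54/11 + 5/11 − 25/11) = 17/11, so the R-coordinate is 4/11.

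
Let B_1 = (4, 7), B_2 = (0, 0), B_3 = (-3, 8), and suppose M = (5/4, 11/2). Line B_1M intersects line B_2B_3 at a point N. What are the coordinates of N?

Barycentric coordinates of M with respect to B_1B_2B_3: (1/2, 1/4, 1/4).
On side B_2B_3 the B_1-coordinate is zero; dropping M's B_1-weight 1/2 and renormalizing the remaining 1/4 : 1/4 gives weights 1/2, 1/2 on B_2, B_3.
N = (1/2)·(0, 0) + (1/2)·(-3, 8) = (-3/2, 4).

(-3/2, 4)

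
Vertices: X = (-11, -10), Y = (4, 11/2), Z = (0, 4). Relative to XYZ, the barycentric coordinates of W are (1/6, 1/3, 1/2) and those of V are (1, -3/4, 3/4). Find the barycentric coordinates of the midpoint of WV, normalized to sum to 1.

(7/12, -5/24, 5/8)

Since both coordinate triples sum to 1, the midpoint's barycentrics are the componentwise average.
(1/6+1)/2 = 7/12; similarly -5/24 and 5/8.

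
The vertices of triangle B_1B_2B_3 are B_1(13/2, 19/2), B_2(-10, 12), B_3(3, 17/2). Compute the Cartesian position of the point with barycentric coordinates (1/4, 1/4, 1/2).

(5/8, 77/8)

M = (1/4)·B_1 + (1/4)·B_2 + (1/2)·B_3.
x-coordinate: (1/4)·(13/2) + (1/4)·(-10) + (1/2)·3 = 5/8.
y-coordinate: (1/4)·(19/2) + (1/4)·12 + (1/2)·(17/2) = 77/8.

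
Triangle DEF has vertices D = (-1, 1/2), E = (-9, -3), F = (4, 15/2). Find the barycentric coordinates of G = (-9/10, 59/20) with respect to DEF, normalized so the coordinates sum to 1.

Signed area of the reference triangle: [DEF] = ½·((-1)·(-3−(15/2)) + (-9)·(15/2−(1/2)) + 4·(1/2−(-3))) = ½·(21/2 − 63 + 14) = -77/4.
[GEF] = ½·((-9/10)·(-3−(15/2)) + (-9)·(15/2−(59/20)) + 4·(59/20−(-3))) = ½·(189/20 − 819/20 + 119/5) = -77/20, so the D-coordinate is (-77/20)/(-77/4) = 1/5.
[DGF] = ½·((-1)·(59/20−(15/2)) + (-9/10)·(15/2−(1/2)) + 4·(1/2−(59/20))) = ½·(91/20 − 63/10 − 49/5) = -231/40, so the E-coordinate is 3/10.
[DEG] = ½·((-1)·(-3−(59/20)) + (-9)·(59/20−(1/2)) + (-9/10)·(1/2−(-3))) = ½·(119/20 − 441/20 − 63/20) = -77/8, so the F-coordinate is 1/2.
Check: 1/5 + 3/10 + 1/2 = 1.

(1/5, 3/10, 1/2)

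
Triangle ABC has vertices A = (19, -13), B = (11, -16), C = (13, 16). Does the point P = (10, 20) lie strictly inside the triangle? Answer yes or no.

Barycentric coordinates of P: (-52/125, 63/250, 291/250).
The three coordinates are negative, positive, positive; a point is interior exactly when all three are positive.

no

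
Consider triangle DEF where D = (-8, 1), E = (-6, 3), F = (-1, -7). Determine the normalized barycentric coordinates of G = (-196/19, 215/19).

Signed area of the reference triangle: [DEF] = ½·((-8)·(3−(-7)) + (-6)·(-7−1) + (-1)·(1−3)) = ½·(-80 + 48 + 2) = -15.
[GEF] = ½·((-196/19)·(3−(-7)) + (-6)·(-7−(215/19)) + (-1)·(215/19−3)) = ½·(-1960/19 + 2088/19 − 158/19) = -15/19, so the D-coordinate is (-15/19)/(-15) = 1/19.
[DGF] = ½·((-8)·(215/19−(-7)) + (-196/19)·(-7−1) + (-1)·(1−(215/19))) = ½·(-2784/19 + 1568/19 + 196/19) = -510/19, so the E-coordinate is 34/19.
[DEG] = ½·((-8)·(3−(215/19)) + (-6)·(215/19−1) + (-196/19)·(1−3)) = ½·(1264/19 − 1176/19 + 392/19) = 240/19, so the F-coordinate is -16/19.

(1/19, 34/19, -16/19)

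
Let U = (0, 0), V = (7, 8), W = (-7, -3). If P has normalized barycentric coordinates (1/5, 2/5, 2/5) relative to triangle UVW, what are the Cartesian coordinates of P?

(0, 2)

P = (1/5)·U + (2/5)·V + (2/5)·W.
x-coordinate: (1/5)·0 + (2/5)·7 + (2/5)·(-7) = 0.
y-coordinate: (1/5)·0 + (2/5)·8 + (2/5)·(-3) = 2.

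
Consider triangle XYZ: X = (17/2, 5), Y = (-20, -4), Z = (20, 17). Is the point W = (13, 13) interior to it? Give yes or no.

Barycentric coordinates of W: (26/477, 76/477, 125/159).
The three coordinates are positive, positive, positive; a point is interior exactly when all three are positive.

yes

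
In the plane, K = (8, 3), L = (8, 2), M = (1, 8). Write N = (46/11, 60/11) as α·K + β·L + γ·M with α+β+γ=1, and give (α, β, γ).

(2/11, 3/11, 6/11)

Signed area of the reference triangle: [KLM] = ½·(8·(2−8) + 8·(8−3) + 1·(3−2)) = ½·(-48 + 40 + 1) = -7/2.
[NLM] = ½·((46/11)·(2−8) + 8·(8−(60/11)) + 1·(60/11−2)) = ½·(-276/11 + 224/11 + 38/11) = -7/11, so the K-coordinate is (-7/11)/(-7/2) = 2/11.
[KNM] = ½·(8·(60/11−8) + (46/11)·(8−3) + 1·(3−(60/11))) = ½·(-224/11 + 230/11 − 27/11) = -21/22, so the L-coordinate is 3/11.
[KLN] = ½·(8·(2−(60/11)) + 8·(60/11−3) + (46/11)·(3−2)) = ½·(-304/11 + 216/11 + 46/11) = -21/11, so the M-coordinate is 6/11.
Check: 2/11 + 3/11 + 6/11 = 1.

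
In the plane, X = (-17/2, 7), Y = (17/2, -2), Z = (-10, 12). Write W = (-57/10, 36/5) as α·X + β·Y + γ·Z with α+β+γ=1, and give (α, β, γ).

(2/5, 1/5, 2/5)

Signed area of the reference triangle: [XYZ] = ½·((-17/2)·(-2−12) + (17/2)·(12−7) + (-10)·(7−(-2))) = ½·(119 + 85/2 − 90) = 143/4.
[WYZ] = ½·((-57/10)·(-2−12) + (17/2)·(12−(36/5)) + (-10)·(36/5−(-2))) = ½·(399/5 + 204/5 − 92) = 143/10, so the X-coordinate is (143/10)/(143/4) = 2/5.
[XWZ] = ½·((-17/2)·(36/5−12) + (-57/10)·(12−7) + (-10)·(7−(36/5))) = ½·(204/5 − 57/2 + 2) = 143/20, so the Y-coordinate is 1/5.
[XYW] = ½·((-17/2)·(-2−(36/5)) + (17/2)·(36/5−7) + (-57/10)·(7−(-2))) = ½·(391/5 + 17/10 − 513/10) = 143/10, so the Z-coordinate is 2/5.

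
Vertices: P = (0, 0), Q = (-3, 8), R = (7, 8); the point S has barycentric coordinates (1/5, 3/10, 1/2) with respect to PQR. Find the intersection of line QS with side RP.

(5, 40/7)

Line QS meets RP where the Q-coordinate vanishes; zeroing S's Q-weight and renormalizing leaves R, P-weights 1/2 : 1/5 → (5/7, 2/7).
So T = (5/7)·R + (2/7)·P = (5, 40/7).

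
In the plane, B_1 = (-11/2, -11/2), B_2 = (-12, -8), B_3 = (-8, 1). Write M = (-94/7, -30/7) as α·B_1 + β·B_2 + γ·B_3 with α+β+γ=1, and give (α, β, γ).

Signed area of the reference triangle: [B_1B_2B_3] = ½·((-11/2)·(-8−1) + (-12)·(1−(-11/2)) + (-8)·(-11/2−(-8))) = ½·(99/2 − 78 − 20) = -97/4.
[MB_2B_3] = ½·((-94/7)·(-8−1) + (-12)·(1−(-30/7)) + (-8)·(-30/7−(-8))) = ½·(846/7 − 444/7 − 208/7) = 97/7, so the B_1-coordinate is (97/7)/(-97/4) = -4/7.
[B_1MB_3] = ½·((-11/2)·(-30/7−1) + (-94/7)·(1−(-11/2)) + (-8)·(-11/2−(-30/7))) = ½·(407/14 − 611/7 + 68/7) = -97/4, so the B_2-coordinate is 1.
[B_1B_2M] = ½·((-11/2)·(-8−(-30/7)) + (-12)·(-30/7−(-11/2)) + (-94/7)·(-11/2−(-8))) = ½·(143/7 − 102/7 − 235/7) = -97/7, so the B_3-coordinate is 4/7.
Check: -4/7 + 1 + 4/7 = 1.

(-4/7, 1, 4/7)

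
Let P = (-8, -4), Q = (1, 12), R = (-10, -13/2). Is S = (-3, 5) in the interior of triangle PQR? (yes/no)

yes

Barycentric coordinates of S: (6/19, 11/19, 2/19).
The three coordinates are positive, positive, positive; a point is interior exactly when all three are positive.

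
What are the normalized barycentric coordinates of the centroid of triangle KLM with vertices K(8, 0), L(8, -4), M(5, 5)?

(1/3, 1/3, 1/3)

The centroid is the average of the vertices, so each weight is 1/3.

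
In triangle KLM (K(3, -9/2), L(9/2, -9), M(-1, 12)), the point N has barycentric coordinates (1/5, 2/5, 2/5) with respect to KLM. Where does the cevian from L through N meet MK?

(1/3, 13/2)

Line LN meets MK where the L-coordinate vanishes; zeroing N's L-weight and renormalizing leaves M, K-weights 2/5 : 1/5 → (2/3, 1/3).
So J = (2/3)·M + (1/3)·K = (1/3, 13/2).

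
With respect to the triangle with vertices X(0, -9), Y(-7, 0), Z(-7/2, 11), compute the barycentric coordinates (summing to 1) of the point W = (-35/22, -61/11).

(8/11, 2/11, 1/11)

Signed area of the reference triangle: [XYZ] = ½·(0·(0−11) + (-7)·(11−(-9)) + (-7/2)·(-9−0)) = ½·(0 − 140 + 63/2) = -217/4.
[WYZ] = ½·((-35/22)·(0−11) + (-7)·(11−(-61/11)) + (-7/2)·(-61/11−0)) = ½·(35/2 − 1274/11 + 427/22) = -434/11, so the X-coordinate is (-434/11)/(-217/4) = 8/11.
[XWZ] = ½·(0·(-61/11−11) + (-35/22)·(11−(-9)) + (-7/2)·(-9−(-61/11))) = ½·(0 − 350/11 + 133/11) = -217/22, so the Y-coordinate is 2/11.
[XYW] = ½·(0·(0−(-61/11)) + (-7)·(-61/11−(-9)) + (-35/22)·(-9−0)) = ½·(0 − 266/11 + 315/22) = -217/44, so the Z-coordinate is 1/11.
Check: 8/11 + 2/11 + 1/11 = 1.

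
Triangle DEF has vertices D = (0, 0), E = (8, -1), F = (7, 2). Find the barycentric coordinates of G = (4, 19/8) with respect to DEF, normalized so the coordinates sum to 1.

Signed area of the reference triangle: [DEF] = ½·(0·(-1−2) + 8·(2−0) + 7·(0−(-1))) = ½·(0 + 16 + 7) = 23/2.
[GEF] = ½·(4·(-1−2) + 8·(2−(19/8)) + 7·(19/8−(-1))) = ½·(-12 − 3 + 189/8) = 69/16, so the D-coordinate is (69/16)/(23/2) = 3/8.
[DGF] = ½·(0·(19/8−2) + 4·(2−0) + 7·(0−(19/8))) = ½·(0 + 8 − 133/8) = -69/16, so the E-coordinate is -3/8.
[DEG] = ½·(0·(-1−(19/8)) + 8·(19/8−0) + 4·(0−(-1))) = ½·(0 + 19 + 4) = 23/2, so the F-coordinate is 1.
Check: 3/8 − 3/8 + 1 = 1.

(3/8, -3/8, 1)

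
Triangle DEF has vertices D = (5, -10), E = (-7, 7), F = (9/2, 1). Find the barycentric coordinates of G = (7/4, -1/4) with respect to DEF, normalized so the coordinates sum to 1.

Signed area of the reference triangle: [DEF] = ½·(5·(7−1) + (-7)·(1−(-10)) + (9/2)·(-10−7)) = ½·(30 − 77 − 153/2) = -247/4.
[GEF] = ½·((7/4)·(7−1) + (-7)·(1−(-1/4)) + (9/2)·(-1/4−7)) = ½·(21/2 − 35/4 − 261/8) = -247/16, so the D-coordinate is (-247/16)/(-247/4) = 1/4.
[DGF] = ½·(5·(-1/4−1) + (7/4)·(1−(-10)) + (9/2)·(-10−(-1/4))) = ½·(-25/4 + 77/4 − 351/8) = -247/16, so the E-coordinate is 1/4.
[DEG] = ½·(5·(7−(-1/4)) + (-7)·(-1/4−(-10)) + (7/4)·(-10−7)) = ½·(145/4 − 273/4 − 119/4) = -247/8, so the F-coordinate is 1/2.

(1/4, 1/4, 1/2)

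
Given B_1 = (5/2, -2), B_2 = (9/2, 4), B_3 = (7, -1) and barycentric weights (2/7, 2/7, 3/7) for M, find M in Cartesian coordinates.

M = (2/7)·B_1 + (2/7)·B_2 + (3/7)·B_3.
x-coordinate: (2/7)·(5/2) + (2/7)·(9/2) + (3/7)·7 = 5.
y-coordinate: (2/7)·(-2) + (2/7)·4 + (3/7)·(-1) = 1/7.

(5, 1/7)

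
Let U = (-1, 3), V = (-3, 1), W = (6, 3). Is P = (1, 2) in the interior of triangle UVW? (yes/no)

yes

Barycentric coordinates of P: (1/14, 1/2, 3/7).
The three coordinates are positive, positive, positive; a point is interior exactly when all three are positive.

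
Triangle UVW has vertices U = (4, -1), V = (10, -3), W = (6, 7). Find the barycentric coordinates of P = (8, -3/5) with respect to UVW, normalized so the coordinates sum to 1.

(1/5, 3/5, 1/5)

Signed area of the reference triangle: [UVW] = ½·(4·(-3−7) + 10·(7−(-1)) + 6·(-1−(-3))) = ½·(-40 + 80 + 12) = 26.
[PVW] = ½·(8·(-3−7) + 10·(7−(-3/5)) + 6·(-3/5−(-3))) = ½·(-80 + 76 + 72/5) = 26/5, so the U-coordinate is (26/5)/26 = 1/5.
[UPW] = ½·(4·(-3/5−7) + 8·(7−(-1)) + 6·(-1−(-3/5))) = ½·(-152/5 + 64 − 12/5) = 78/5, so the V-coordinate is 3/5.
[UVP] = ½·(4·(-3−(-3/5)) + 10·(-3/5−(-1)) + 8·(-1−(-3))) = ½·(-48/5 + 4 + 16) = 26/5, so the W-coordinate is 1/5.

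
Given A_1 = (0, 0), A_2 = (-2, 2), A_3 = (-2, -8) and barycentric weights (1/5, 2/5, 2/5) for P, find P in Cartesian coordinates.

P = (1/5)·A_1 + (2/5)·A_2 + (2/5)·A_3.
x-coordinate: (1/5)·0 + (2/5)·(-2) + (2/5)·(-2) = -8/5.
y-coordinate: (1/5)·0 + (2/5)·2 + (2/5)·(-8) = -12/5.

(-8/5, -12/5)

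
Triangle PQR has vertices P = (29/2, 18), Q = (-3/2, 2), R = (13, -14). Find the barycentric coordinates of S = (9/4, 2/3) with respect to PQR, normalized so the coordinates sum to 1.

(1/12, 3/4, 1/6)

Signed area of the reference triangle: [PQR] = ½·((29/2)·(2−(-14)) + (-3/2)·(-14−18) + 13·(18−2)) = ½·(232 + 48 + 208) = 244.
[SQR] = ½·((9/4)·(2−(-14)) + (-3/2)·(-14−(2/3)) + 13·(2/3−2)) = ½·(36 + 22 − 52/3) = 61/3, so the P-coordinate is (61/3)/244 = 1/12.
[PSR] = ½·((29/2)·(2/3−(-14)) + (9/4)·(-14−18) + 13·(18−(2/3))) = ½·(638/3 − 72 + 676/3) = 183, so the Q-coordinate is 3/4.
[PQS] = ½·((29/2)·(2−(2/3)) + (-3/2)·(2/3−18) + (9/4)·(18−2)) = ½·(58/3 + 26 + 36) = 122/3, so the R-coordinate is 1/6.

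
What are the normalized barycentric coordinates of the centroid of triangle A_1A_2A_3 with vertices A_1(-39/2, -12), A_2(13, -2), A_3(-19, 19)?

The centroid is the average of the vertices, so each weight is 1/3.

(1/3, 1/3, 1/3)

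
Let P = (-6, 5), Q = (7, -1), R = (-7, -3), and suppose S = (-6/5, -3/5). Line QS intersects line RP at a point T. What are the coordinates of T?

(-20/3, -1/3)

Barycentric coordinates of S with respect to PQR: (1/5, 2/5, 2/5).
On side RP the Q-coordinate is zero; dropping S's Q-weight 2/5 and renormalizing the remaining 2/5 : 1/5 gives weights 2/3, 1/3 on R, P.
T = (2/3)·(-7, -3) + (1/3)·(-6, 5) = (-20/3, -1/3).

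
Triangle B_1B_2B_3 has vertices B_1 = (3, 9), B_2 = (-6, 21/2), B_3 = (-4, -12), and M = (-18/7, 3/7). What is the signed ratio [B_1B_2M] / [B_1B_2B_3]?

3/7

[B_1B_2B_3] = ½·(3·(21/2−(-12)) + (-6)·(-12−9) + (-4)·(9−(21/2))) = ½·(135/2 + 126 + 6) = 399/4.
[B_1B_2M] = ½·(3·(21/2−(3/7)) + (-6)·(3/7−9) + (-18/7)·(9−(21/2))) = ½·(423/14 + 360/7 + 27/7) = 171/4, so the ratio is (171/4)/(399/4) = 3/7.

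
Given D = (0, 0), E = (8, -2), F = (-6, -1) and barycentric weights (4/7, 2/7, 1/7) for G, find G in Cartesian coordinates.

G = (4/7)·D + (2/7)·E + (1/7)·F.
x-coordinate: (4/7)·0 + (2/7)·8 + (1/7)·(-6) = 10/7.
y-coordinate: (4/7)·0 + (2/7)·(-2) + (1/7)·(-1) = -5/7.

(10/7, -5/7)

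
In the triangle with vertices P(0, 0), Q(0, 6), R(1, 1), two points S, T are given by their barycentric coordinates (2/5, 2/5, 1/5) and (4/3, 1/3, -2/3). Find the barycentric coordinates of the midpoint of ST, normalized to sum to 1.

(13/15, 11/30, -7/30)

Since both coordinate triples sum to 1, the midpoint's barycentrics are the componentwise average.
(2/5+4/3)/2 = 13/15; similarly 11/30 and -7/30.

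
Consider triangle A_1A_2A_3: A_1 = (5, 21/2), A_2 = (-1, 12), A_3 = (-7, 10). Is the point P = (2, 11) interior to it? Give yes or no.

yes

Barycentric coordinates of P: (4/7, 5/14, 1/14).
The three coordinates are positive, positive, positive; a point is interior exactly when all three are positive.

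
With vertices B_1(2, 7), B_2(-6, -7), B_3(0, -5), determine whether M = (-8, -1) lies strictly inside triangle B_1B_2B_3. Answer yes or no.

no

Barycentric coordinates of M: (10/17, 26/17, -19/17).
The three coordinates are positive, positive, negative; a point is interior exactly when all three are positive.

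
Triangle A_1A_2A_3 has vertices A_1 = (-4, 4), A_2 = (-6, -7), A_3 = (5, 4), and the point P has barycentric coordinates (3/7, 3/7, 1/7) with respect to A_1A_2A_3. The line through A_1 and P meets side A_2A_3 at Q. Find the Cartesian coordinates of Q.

Line A_1P meets A_2A_3 where the A_1-coordinate vanishes; zeroing P's A_1-weight and renormalizing leaves A_2, A_3-weights 3/7 : 1/7 → (3/4, 1/4).
So Q = (3/4)·A_2 + (1/4)·A_3 = (-13/4, -17/4).

(-13/4, -17/4)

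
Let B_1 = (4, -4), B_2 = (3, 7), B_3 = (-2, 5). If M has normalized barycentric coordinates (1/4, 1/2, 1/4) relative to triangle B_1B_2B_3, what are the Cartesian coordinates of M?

M = (1/4)·B_1 + (1/2)·B_2 + (1/4)·B_3.
x-coordinate: (1/4)·4 + (1/2)·3 + (1/4)·(-2) = 2.
y-coordinate: (1/4)·(-4) + (1/2)·7 + (1/4)·5 = 15/4.

(2, 15/4)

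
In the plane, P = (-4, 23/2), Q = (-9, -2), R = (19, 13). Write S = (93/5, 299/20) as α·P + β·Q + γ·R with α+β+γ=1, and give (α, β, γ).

(1/5, -3/20, 19/20)

Signed area of the reference triangle: [PQR] = ½·((-4)·(-2−13) + (-9)·(13−(23/2)) + 19·(23/2−(-2))) = ½·(60 − 27/2 + 513/2) = 303/2.
[SQR] = ½·((93/5)·(-2−13) + (-9)·(13−(299/20)) + 19·(299/20−(-2))) = ½·(-279 + 351/20 + 6441/20) = 303/10, so the P-coordinate is (303/10)/(303/2) = 1/5.
[PSR] = ½·((-4)·(299/20−13) + (93/5)·(13−(23/2)) + 19·(23/2−(299/20))) = ½·(-39/5 + 279/10 − 1311/20) = -909/40, so the Q-coordinate is -3/20.
[PQS] = ½·((-4)·(-2−(299/20)) + (-9)·(299/20−(23/2)) + (93/5)·(23/2−(-2))) = ½·(339/5 − 621/20 + 2511/10) = 5757/40, so the R-coordinate is 19/20.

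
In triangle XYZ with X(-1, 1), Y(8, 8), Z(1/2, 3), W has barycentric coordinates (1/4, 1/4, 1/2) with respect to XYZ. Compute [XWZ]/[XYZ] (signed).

The signed ratio [XWZ]/[XYZ] equals the barycentric coordinate of W at vertex Y, which is 1/4.

1/4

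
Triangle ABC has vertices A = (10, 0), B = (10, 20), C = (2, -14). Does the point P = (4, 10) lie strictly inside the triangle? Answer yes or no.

Barycentric coordinates of P: (-31/40, 41/40, 3/4).
The three coordinates are negative, positive, positive; a point is interior exactly when all three are positive.

no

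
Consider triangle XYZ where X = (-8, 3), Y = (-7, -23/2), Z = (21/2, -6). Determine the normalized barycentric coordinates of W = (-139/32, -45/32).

(5/8, 3/16, 3/16)

Signed area of the reference triangle: [XYZ] = ½·((-8)·(-23/2−(-6)) + (-7)·(-6−3) + (21/2)·(3−(-23/2))) = ½·(44 + 63 + 609/4) = 1037/8.
[WYZ] = ½·((-139/32)·(-23/2−(-6)) + (-7)·(-6−(-45/32)) + (21/2)·(-45/32−(-23/2))) = ½·(1529/64 + 1029/32 + 6783/64) = 5185/64, so the X-coordinate is (5185/64)/(1037/8) = 5/8.
[XWZ] = ½·((-8)·(-45/32−(-6)) + (-139/32)·(-6−3) + (21/2)·(3−(-45/32))) = ½·(-147/4 + 1251/32 + 2961/64) = 3111/128, so the Y-coordinate is 3/16.
[XYW] = ½·((-8)·(-23/2−(-45/32)) + (-7)·(-45/32−3) + (-139/32)·(3−(-23/2))) = ½·(323/4 + 987/32 − 4031/64) = 3111/128, so the Z-coordinate is 3/16.
Check: 5/8 + 3/16 + 3/16 = 1.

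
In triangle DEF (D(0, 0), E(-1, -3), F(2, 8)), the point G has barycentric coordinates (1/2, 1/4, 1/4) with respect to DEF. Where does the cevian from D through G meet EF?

(1/2, 5/2)

Line DG meets EF where the D-coordinate vanishes; zeroing G's D-weight and renormalizing leaves E, F-weights 1/4 : 1/4 → (1/2, 1/2).
So H = (1/2)·E + (1/2)·F = (1/2, 5/2).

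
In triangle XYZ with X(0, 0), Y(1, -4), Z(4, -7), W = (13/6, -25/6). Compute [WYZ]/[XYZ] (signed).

1/3

[XYZ] = ½·(0·(-4−(-7)) + 1·(-7−0) + 4·(0−(-4))) = ½·(0 − 7 + 16) = 9/2.
[WYZ] = ½·((13/6)·(-4−(-7)) + 1·(-7−(-25/6)) + 4·(-25/6−(-4))) = ½·(13/2 − 17/6 − 2/3) = 3/2, so the ratio is (3/2)/(9/2) = 1/3.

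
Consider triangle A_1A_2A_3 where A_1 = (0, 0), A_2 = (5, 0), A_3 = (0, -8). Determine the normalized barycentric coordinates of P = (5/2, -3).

(1/8, 1/2, 3/8)

Signed area of the reference triangle: [A_1A_2A_3] = ½·(0·(0−(-8)) + 5·(-8−0) + 0·(0−0)) = ½·(0 − 40 + 0) = -20.
[PA_2A_3] = ½·((5/2)·(0−(-8)) + 5·(-8−(-3)) + 0·(-3−0)) = ½·(20 − 25 + 0) = -5/2, so the A_1-coordinate is (-5/2)/(-20) = 1/8.
[A_1PA_3] = ½·(0·(-3−(-8)) + (5/2)·(-8−0) + 0·(0−(-3))) = ½·(0 − 20 + 0) = -10, so the A_2-coordinate is 1/2.
[A_1A_2P] = ½·(0·(0−(-3)) + 5·(-3−0) + (5/2)·(0−0)) = ½·(0 − 15 + 0) = -15/2, so the A_3-coordinate is 3/8.
Check: 1/8 + 1/2 + 3/8 = 1.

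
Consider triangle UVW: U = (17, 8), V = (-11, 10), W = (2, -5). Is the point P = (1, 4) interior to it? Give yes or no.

yes

Barycentric coordinates of P: (51/197, 74/197, 72/197).
The three coordinates are positive, positive, positive; a point is interior exactly when all three are positive.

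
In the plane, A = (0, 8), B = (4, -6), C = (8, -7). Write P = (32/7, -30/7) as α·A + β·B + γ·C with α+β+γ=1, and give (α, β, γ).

Signed area of the reference triangle: [ABC] = ½·(0·(-6−(-7)) + 4·(-7−8) + 8·(8−(-6))) = ½·(0 − 60 + 112) = 26.
[PBC] = ½·((32/7)·(-6−(-7)) + 4·(-7−(-30/7)) + 8·(-30/7−(-6))) = ½·(32/7 − 76/7 + 96/7) = 26/7, so the A-coordinate is (26/7)/26 = 1/7.
[APC] = ½·(0·(-30/7−(-7)) + (32/7)·(-7−8) + 8·(8−(-30/7))) = ½·(0 − 480/7 + 688/7) = 104/7, so the B-coordinate is 4/7.
[ABP] = ½·(0·(-6−(-30/7)) + 4·(-30/7−8) + (32/7)·(8−(-6))) = ½·(0 − 344/7 + 64) = 52/7, so the C-coordinate is 2/7.
Check: 1/7 + 4/7 + 2/7 = 1.

(1/7, 4/7, 2/7)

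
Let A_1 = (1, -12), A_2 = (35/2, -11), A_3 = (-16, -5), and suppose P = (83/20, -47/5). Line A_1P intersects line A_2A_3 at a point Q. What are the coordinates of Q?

(79/16, -35/4)

Barycentric coordinates of P with respect to A_1A_2A_3: (1/5, 1/2, 3/10).
On side A_2A_3 the A_1-coordinate is zero; dropping P's A_1-weight 1/5 and renormalizing the remaining 1/2 : 3/10 gives weights 5/8, 3/8 on A_2, A_3.
Q = (5/8)·(35/2, -11) + (3/8)·(-16, -5) = (79/16, -35/4).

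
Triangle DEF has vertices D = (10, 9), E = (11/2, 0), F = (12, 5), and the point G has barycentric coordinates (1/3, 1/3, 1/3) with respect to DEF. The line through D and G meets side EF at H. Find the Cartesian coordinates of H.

Line DG meets EF where the D-coordinate vanishes; zeroing G's D-weight and renormalizing leaves E, F-weights 1/3 : 1/3 → (1/2, 1/2).
So H = (1/2)·E + (1/2)·F = (35/4, 5/2).

(35/4, 5/2)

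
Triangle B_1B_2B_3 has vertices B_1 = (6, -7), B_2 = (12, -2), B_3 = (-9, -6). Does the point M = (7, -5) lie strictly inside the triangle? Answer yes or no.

yes

Barycentric coordinates of M: (43/81, 31/81, 7/81).
The three coordinates are positive, positive, positive; a point is interior exactly when all three are positive.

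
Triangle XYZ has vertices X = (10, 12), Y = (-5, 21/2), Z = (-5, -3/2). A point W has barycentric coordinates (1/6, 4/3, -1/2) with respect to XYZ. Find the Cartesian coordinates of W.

(-5/2, 67/4)

W = (1/6)·X + (4/3)·Y + (-1/2)·Z.
x-coordinate: (1/6)·10 + (4/3)·(-5) + (-1/2)·(-5) = -5/2.
y-coordinate: (1/6)·12 + (4/3)·(21/2) + (-1/2)·(-3/2) = 67/4.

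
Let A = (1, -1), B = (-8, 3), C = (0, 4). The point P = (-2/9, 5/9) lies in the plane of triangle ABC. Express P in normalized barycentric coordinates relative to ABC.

Signed area of the reference triangle: [ABC] = ½·(1·(3−4) + (-8)·(4−(-1)) + 0·(-1−3)) = ½·(-1 − 40 + 0) = -41/2.
[PBC] = ½·((-2/9)·(3−4) + (-8)·(4−(5/9)) + 0·(5/9−3)) = ½·(2/9 − 248/9 + 0) = -41/3, so the A-coordinate is (-41/3)/(-41/2) = 2/3.
[APC] = ½·(1·(5/9−4) + (-2/9)·(4−(-1)) + 0·(-1−(5/9))) = ½·(-31/9 − 10/9 + 0) = -41/18, so the B-coordinate is 1/9.
[ABP] = ½·(1·(3−(5/9)) + (-8)·(5/9−(-1)) + (-2/9)·(-1−3)) = ½·(22/9 − 112/9 + 8/9) = -41/9, so the C-coordinate is 2/9.
Check: 2/3 + 1/9 + 2/9 = 1.

(2/3, 1/9, 2/9)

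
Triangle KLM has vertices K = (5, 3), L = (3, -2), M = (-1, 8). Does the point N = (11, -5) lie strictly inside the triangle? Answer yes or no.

Barycentric coordinates of N: (17/10, 9/20, -23/20).
The three coordinates are positive, positive, negative; a point is interior exactly when all three are positive.

no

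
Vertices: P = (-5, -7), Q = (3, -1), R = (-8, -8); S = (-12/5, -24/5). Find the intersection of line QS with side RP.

(-6, -22/3)

Barycentric coordinates of S with respect to PQR: (2/5, 2/5, 1/5).
On side RP the Q-coordinate is zero; dropping S's Q-weight 2/5 and renormalizing the remaining 1/5 : 2/5 gives weights 1/3, 2/3 on R, P.
T = (1/3)·(-8, -8) + (2/3)·(-5, -7) = (-6, -22/3).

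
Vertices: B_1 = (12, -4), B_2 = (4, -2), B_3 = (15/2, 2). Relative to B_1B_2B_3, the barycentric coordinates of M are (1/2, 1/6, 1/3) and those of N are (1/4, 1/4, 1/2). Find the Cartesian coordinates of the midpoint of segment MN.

Barycentric coordinates of the midpoint are the average: (3/8, 5/24, 5/12).
Converting: (3/8)·B_1 + (5/24)·B_2 + (5/12)·B_3 = (203/24, -13/12).

(203/24, -13/12)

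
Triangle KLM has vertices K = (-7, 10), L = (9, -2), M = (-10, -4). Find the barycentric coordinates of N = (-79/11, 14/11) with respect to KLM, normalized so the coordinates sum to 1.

Signed area of the reference triangle: [KLM] = ½·((-7)·(-2−(-4)) + 9·(-4−10) + (-10)·(10−(-2))) = ½·(-14 − 126 − 120) = -130.
[NLM] = ½·((-79/11)·(-2−(-4)) + 9·(-4−(14/11)) + (-10)·(14/11−(-2))) = ½·(-158/11 − 522/11 − 360/11) = -520/11, so the K-coordinate is (-520/11)/(-130) = 4/11.
[KNM] = ½·((-7)·(14/11−(-4)) + (-79/11)·(-4−10) + (-10)·(10−(14/11))) = ½·(-406/11 + 1106/11 − 960/11) = -130/11, so the L-coordinate is 1/11.
[KLN] = ½·((-7)·(-2−(14/11)) + 9·(14/11−10) + (-79/11)·(10−(-2))) = ½·(252/11 − 864/11 − 948/11) = -780/11, so the M-coordinate is 6/11.

(4/11, 1/11, 6/11)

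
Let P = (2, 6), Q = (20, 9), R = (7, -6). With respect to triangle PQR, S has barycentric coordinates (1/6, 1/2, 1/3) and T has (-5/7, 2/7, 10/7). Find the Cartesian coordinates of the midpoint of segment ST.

Barycentric coordinates of the midpoint are the average: (-23/84, 11/28, 37/42).
Converting: (-23/84)·P + (11/28)·Q + (37/42)·R = (283/21, -95/28).

(283/21, -95/28)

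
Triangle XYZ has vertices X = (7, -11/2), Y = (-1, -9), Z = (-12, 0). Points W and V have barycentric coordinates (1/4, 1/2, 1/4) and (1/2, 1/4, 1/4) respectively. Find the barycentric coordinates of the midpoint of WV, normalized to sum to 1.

Since both coordinate triples sum to 1, the midpoint's barycentrics are the componentwise average.
(1/4+1/2)/2 = 3/8; similarly 3/8 and 1/4.

(3/8, 3/8, 1/4)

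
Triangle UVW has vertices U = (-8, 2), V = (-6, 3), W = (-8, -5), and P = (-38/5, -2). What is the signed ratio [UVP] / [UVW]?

[UVW] = ½·((-8)·(3−(-5)) + (-6)·(-5−2) + (-8)·(2−3)) = ½·(-64 + 42 + 8) = -7.
[UVP] = ½·((-8)·(3−(-2)) + (-6)·(-2−2) + (-38/5)·(2−3)) = ½·(-40 + 24 + 38/5) = -21/5, so the ratio is (-21/5)/(-7) = 3/5.

3/5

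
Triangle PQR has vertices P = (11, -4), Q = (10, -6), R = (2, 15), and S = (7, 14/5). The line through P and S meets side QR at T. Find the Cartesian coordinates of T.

(6, 9/2)

Barycentric coordinates of S with respect to PQR: (1/5, 2/5, 2/5).
On side QR the P-coordinate is zero; dropping S's P-weight 1/5 and renormalizing the remaining 2/5 : 2/5 gives weights 1/2, 1/2 on Q, R.
T = (1/2)·(10, -6) + (1/2)·(2, 15) = (6, 9/2).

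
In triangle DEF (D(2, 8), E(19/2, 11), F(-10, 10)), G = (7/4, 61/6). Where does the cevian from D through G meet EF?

Barycentric coordinates of G with respect to DEF: (1/6, 1/2, 1/3).
On side EF the D-coordinate is zero; dropping G's D-weight 1/6 and renormalizing the remaining 1/2 : 1/3 gives weights 3/5, 2/5 on E, F.
H = (3/5)·(19/2, 11) + (2/5)·(-10, 10) = (17/10, 53/5).

(17/10, 53/5)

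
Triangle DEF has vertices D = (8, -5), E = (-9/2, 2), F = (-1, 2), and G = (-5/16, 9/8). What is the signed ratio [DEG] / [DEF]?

[DEF] = ½·(8·(2−2) + (-9/2)·(2−(-5)) + (-1)·(-5−2)) = ½·(0 − 63/2 + 7) = -49/4.
[DEG] = ½·(8·(2−(9/8)) + (-9/2)·(9/8−(-5)) + (-5/16)·(-5−2)) = ½·(7 − 441/16 + 35/16) = -147/16, so the ratio is (-147/16)/(-49/4) = 3/4.

3/4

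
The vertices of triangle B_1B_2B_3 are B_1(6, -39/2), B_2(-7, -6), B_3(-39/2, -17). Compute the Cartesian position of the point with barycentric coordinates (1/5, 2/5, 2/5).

(-47/5, -131/10)

M = (1/5)·B_1 + (2/5)·B_2 + (2/5)·B_3.
x-coordinate: (1/5)·6 + (2/5)·(-7) + (2/5)·(-39/2) = -47/5.
y-coordinate: (1/5)·(-39/2) + (2/5)·(-6) + (2/5)·(-17) = -131/10.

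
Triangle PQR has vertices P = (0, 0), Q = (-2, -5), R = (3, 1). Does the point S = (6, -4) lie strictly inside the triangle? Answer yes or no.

Barycentric coordinates of S: (-43/13, 18/13, 38/13).
The three coordinates are negative, positive, positive; a point is interior exactly when all three are positive.

no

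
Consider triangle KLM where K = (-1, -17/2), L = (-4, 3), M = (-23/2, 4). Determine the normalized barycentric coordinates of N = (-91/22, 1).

(2/11, 8/11, 1/11)

Signed area of the reference triangle: [KLM] = ½·((-1)·(3−4) + (-4)·(4−(-17/2)) + (-23/2)·(-17/2−3)) = ½·(1 − 50 + 529/4) = 333/8.
[NLM] = ½·((-91/22)·(3−4) + (-4)·(4−1) + (-23/2)·(1−3)) = ½·(91/22 − 12 + 23) = 333/44, so the K-coordinate is (333/44)/(333/8) = 2/11.
[KNM] = ½·((-1)·(1−4) + (-91/22)·(4−(-17/2)) + (-23/2)·(-17/2−1)) = ½·(3 − 2275/44 + 437/4) = 333/11, so the L-coordinate is 8/11.
[KLN] = ½·((-1)·(3−1) + (-4)·(1−(-17/2)) + (-91/22)·(-17/2−3)) = ½·(-2 − 38 + 2093/44) = 333/88, so the M-coordinate is 1/11.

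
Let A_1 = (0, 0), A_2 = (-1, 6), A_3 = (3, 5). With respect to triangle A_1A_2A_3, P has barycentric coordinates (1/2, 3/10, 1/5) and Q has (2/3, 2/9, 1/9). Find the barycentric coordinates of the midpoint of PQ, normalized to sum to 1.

Since both coordinate triples sum to 1, the midpoint's barycentrics are the componentwise average.
(1/2+2/3)/2 = 7/12; similarly 47/180 and 7/45.

(7/12, 47/180, 7/45)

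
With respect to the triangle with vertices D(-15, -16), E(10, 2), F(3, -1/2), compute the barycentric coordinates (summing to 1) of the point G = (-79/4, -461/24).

Signed area of the reference triangle: [DEF] = ½·((-15)·(2−(-1/2)) + 10·(-1/2−(-16)) + 3·(-16−2)) = ½·(-75/2 + 155 − 54) = 127/4.
[GEF] = ½·((-79/4)·(2−(-1/2)) + 10·(-1/2−(-461/24)) + 3·(-461/24−2)) = ½·(-395/8 + 2245/12 − 509/8) = 889/24, so the D-coordinate is (889/24)/(127/4) = 7/6.
[DGF] = ½·((-15)·(-461/24−(-1/2)) + (-79/4)·(-1/2−(-16)) + 3·(-16−(-461/24))) = ½·(2245/8 − 2449/8 + 77/8) = -127/16, so the E-coordinate is -1/4.
[DEG] = ½·((-15)·(2−(-461/24)) + 10·(-461/24−(-16)) + (-79/4)·(-16−2)) = ½·(-2545/8 − 385/12 + 711/2) = 127/48, so the F-coordinate is 1/12.

(7/6, -1/4, 1/12)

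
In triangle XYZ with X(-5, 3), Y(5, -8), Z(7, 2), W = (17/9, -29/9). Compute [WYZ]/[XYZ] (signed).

1/3

[XYZ] = ½·((-5)·(-8−2) + 5·(2−3) + 7·(3−(-8))) = ½·(50 − 5 + 77) = 61.
[WYZ] = ½·((17/9)·(-8−2) + 5·(2−(-29/9)) + 7·(-29/9−(-8))) = ½·(-170/9 + 235/9 + 301/9) = 61/3, so the ratio is (61/3)/61 = 1/3.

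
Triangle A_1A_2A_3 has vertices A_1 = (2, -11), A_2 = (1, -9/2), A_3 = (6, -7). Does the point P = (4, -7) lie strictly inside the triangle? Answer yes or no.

yes

Barycentric coordinates of P: (1/6, 4/15, 17/30).
The three coordinates are positive, positive, positive; a point is interior exactly when all three are positive.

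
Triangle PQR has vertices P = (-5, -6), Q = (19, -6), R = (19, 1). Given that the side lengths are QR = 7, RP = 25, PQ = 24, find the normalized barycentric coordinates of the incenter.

(1/8, 25/56, 3/7)

The incenter has barycentric coordinates proportional to the opposite side lengths: (7 : 25 : 24).
Normalizing by 7+25+24 = 56 gives (1/8, 25/56, 3/7).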